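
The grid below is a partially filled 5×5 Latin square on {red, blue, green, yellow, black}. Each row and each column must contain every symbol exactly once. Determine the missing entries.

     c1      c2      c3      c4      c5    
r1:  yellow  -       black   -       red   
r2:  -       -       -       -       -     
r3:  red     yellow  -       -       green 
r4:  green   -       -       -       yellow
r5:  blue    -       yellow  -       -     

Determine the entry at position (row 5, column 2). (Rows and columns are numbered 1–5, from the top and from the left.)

green

(r2,c1): row 2 is empty so far; column 1 has {red,blue,green,yellow}, so it must be black.
(r2,c5): row 2 has {black}; column 5 has {red,green,yellow}, so it must be blue.
(r3,c3): row 3 has {red,green,yellow}; column 3 has {yellow,black}, so it must be blue.
(r3,c4): row 3 has {red,blue,green,yellow}; column 4 is empty so far, so it must be black.
(r4,c3): row 4 has {green,yellow}; column 3 has {blue,yellow,black}, so it must be red.
(r4,c4): row 4 has {red,green,yellow}; column 4 has {black}, so it must be blue.
(r5,c5): row 5 has {blue,yellow}; column 5 has {red,blue,green,yellow}, so it must be black.
(r1,c4): row 1 has {red,yellow,black}; column 4 has {blue,black}, so it must be green.
(r2,c3): row 2 has {blue,black}; column 3 has {red,blue,yellow,black}, so it must be green.
(r4,c2): row 4 has {red,blue,green,yellow}; column 2 has {yellow}, so it must be black.
(r5,c4): row 5 has {blue,yellow,black}; column 4 has {blue,green,black}, so it must be red.
(r1,c2): row 1 has {red,green,yellow,black}; column 2 has {yellow,black}, so it must be blue.
(r2,c2): row 2 has {blue,green,black}; column 2 has {blue,yellow,black}, so it must be red.
(r2,c4): row 2 has {red,blue,green,black}; column 4 has {red,blue,green,black}, so it must be yellow.
(r5,c2): row 5 has {red,blue,yellow,black}; column 2 has {red,blue,yellow,black}, so it must be green.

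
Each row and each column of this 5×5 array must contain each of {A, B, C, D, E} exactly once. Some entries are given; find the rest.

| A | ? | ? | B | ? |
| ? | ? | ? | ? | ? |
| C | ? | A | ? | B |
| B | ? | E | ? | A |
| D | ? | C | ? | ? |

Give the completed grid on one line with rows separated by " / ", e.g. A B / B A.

(r1,c3) = D
(r2,c1) = E
(r2,c3) = B
(r5,c5) = E
(r1,c5) = C
(r2,c5) = D
(r5,c4) = A
(r1,c2) = E
(r2,c4) = C
(r3,c2) = D
(r3,c4) = E
(r4,c2) = C
(r4,c4) = D
(r5,c2) = B
(r2,c2) = A

A E D B C / E A B C D / C D A E B / B C E D A / D B C A E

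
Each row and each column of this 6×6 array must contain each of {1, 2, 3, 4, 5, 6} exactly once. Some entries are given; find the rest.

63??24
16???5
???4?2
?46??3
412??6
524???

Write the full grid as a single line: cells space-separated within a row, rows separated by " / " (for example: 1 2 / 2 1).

6 3 5 1 2 4 / 1 6 3 2 4 5 / 3 5 1 4 6 2 / 2 4 6 5 1 3 / 4 1 2 3 5 6 / 5 2 4 6 3 1

(r2,c3) = 3
(r2,c4) = 2
(r2,c5) = 4
(r3,c1) = 3
(r3,c2) = 5
(r3,c3) = 1
(r3,c5) = 6
(r4,c1) = 2
(r6,c6) = 1
(r1,c3) = 5
(r1,c4) = 1
(r4,c4) = 5
(r4,c5) = 1
(r5,c4) = 3
(r5,c5) = 5
(r6,c4) = 6
(r6,c5) = 3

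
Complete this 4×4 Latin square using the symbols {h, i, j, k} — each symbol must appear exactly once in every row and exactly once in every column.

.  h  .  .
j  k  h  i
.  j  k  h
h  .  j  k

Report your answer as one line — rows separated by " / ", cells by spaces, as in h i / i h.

(r1,c3) = i
(r1,c4) = j
(r3,c1) = i
(r4,c2) = i
(r1,c1) = k

k h i j / j k h i / i j k h / h i j k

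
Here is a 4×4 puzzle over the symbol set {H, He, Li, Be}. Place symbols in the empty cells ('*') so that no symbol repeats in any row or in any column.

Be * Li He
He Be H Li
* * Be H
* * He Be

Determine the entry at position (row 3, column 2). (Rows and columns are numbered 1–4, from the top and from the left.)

He

(r1,c2) = H
(r3,c1) = Li
(r3,c2) = He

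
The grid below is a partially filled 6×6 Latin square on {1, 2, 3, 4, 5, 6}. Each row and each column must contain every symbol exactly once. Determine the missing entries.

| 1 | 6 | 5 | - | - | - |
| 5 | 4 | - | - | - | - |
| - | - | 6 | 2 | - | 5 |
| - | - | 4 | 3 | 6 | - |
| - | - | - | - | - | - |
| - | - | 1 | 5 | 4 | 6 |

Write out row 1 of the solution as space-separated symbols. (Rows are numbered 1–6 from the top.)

1 6 5 4 2 3

Cell (r1,c4): row 1 has {1,5,6}; column 4 has {2,3,5} → 4.
Cell (r4,c1): row 4 has {3,4,6}; column 1 has {1,5} → 2.
Cell (r4,c6): row 4 has {2,3,4,6}; column 6 has {5,6} → 1.
Cell (r6,c1): row 6 has {1,4,5,6}; column 1 has {1,2,5} → 3.
Cell (r6,c2): row 6 has {1,3,4,5,6}; column 2 has {4,6} → 2.
Cell (r3,c1): row 3 has {2,5,6}; column 1 has {1,2,3,5} → 4.
Cell (r4,c2): row 4 has {1,2,3,4,6}; column 2 has {2,4,6} → 5.
Cell (r5,c1): row 5 is empty so far; column 1 has {1,2,3,4,5} → 6.
Cell (r5,c4): row 5 has {6}; column 4 has {2,3,4,5} → 1.
Cell (r2,c4): row 2 has {4,5}; column 4 has {1,2,3,4,5} → 6.
Cell (r5,c2): row 5 has {1,6}; column 2 has {2,4,5,6} → 3.
Cell (r5,c3): row 5 has {1,3,6}; column 3 has {1,4,5,6} → 2.
Cell (r5,c5): row 5 has {1,2,3,6}; column 5 has {4,6} → 5.
Cell (r5,c6): row 5 has {1,2,3,5,6}; column 6 has {1,5,6} → 4.
Cell (r2,c3): row 2 has {4,5,6}; column 3 has {1,2,4,5,6} → 3.
Cell (r2,c6): row 2 has {3,4,5,6}; column 6 has {1,4,5,6} → 2.
Cell (r3,c2): row 3 has {2,4,5,6}; column 2 has {2,3,4,5,6} → 1.
Cell (r3,c5): row 3 has {1,2,4,5,6}; column 5 has {4,5,6} → 3.
Cell (r1,c5): row 1 has {1,4,5,6}; column 5 has {3,4,5,6} → 2.
Cell (r1,c6): row 1 has {1,2,4,5,6}; column 6 has {1,2,4,5,6} → 3.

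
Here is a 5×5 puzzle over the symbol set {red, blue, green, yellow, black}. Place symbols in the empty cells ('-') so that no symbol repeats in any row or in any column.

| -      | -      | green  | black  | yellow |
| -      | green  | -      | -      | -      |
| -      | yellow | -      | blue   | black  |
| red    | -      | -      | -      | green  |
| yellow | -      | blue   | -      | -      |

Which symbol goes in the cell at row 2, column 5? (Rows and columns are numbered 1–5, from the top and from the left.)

blue

(r1,c1): row 1 has {green,yellow,black}; column 1 has {red,yellow}, so it must be blue.
(r1,c2): row 1 has {blue,green,yellow,black}; column 2 has {green,yellow}, so it must be red.
(r2,c1): row 2 has {green}; column 1 has {red,blue,yellow}, so it must be black.
(r3,c1): row 3 has {blue,yellow,black}; column 1 has {red,blue,yellow,black}, so it must be green.
(r3,c3): row 3 has {blue,green,yellow,black}; column 3 has {blue,green}, so it must be red.
(r4,c4): row 4 has {red,green}; column 4 has {blue,black}, so it must be yellow.
(r5,c2): row 5 has {blue,yellow}; column 2 has {red,green,yellow}, so it must be black.
(r5,c5): row 5 has {blue,yellow,black}; column 5 has {green,yellow,black}, so it must be red.
(r2,c3): row 2 has {green,black}; column 3 has {red,blue,green}, so it must be yellow.
(r2,c4): row 2 has {green,yellow,black}; column 4 has {blue,yellow,black}, so it must be red.
(r2,c5): row 2 has {red,green,yellow,black}; column 5 has {red,green,yellow,black}, so it must be blue.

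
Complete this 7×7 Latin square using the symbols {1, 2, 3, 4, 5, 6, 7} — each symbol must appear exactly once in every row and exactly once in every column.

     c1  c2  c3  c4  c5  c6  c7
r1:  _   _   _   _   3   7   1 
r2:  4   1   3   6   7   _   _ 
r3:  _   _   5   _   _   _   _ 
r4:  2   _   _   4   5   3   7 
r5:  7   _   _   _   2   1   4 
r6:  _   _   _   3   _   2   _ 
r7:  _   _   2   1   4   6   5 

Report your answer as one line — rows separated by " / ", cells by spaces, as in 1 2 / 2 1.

6 5 4 2 3 7 1 / 4 1 3 6 7 5 2 / 1 2 5 7 6 4 3 / 2 6 1 4 5 3 7 / 7 3 6 5 2 1 4 / 5 4 7 3 1 2 6 / 3 7 2 1 4 6 5

(r2,c6): row 2 has {1,3,4,6,7}; column 6 has {1,2,3,6,7}, so it must be 5.
(r2,c7): row 2 has {1,3,4,5,6,7}; column 7 has {1,4,5,7}, so it must be 2.
(r3,c6): row 3 has {5}; column 6 has {1,2,3,5,6,7}, so it must be 4.
(r4,c2): row 4 has {2,3,4,5,7}; column 2 has {1}, so it must be 6.
(r4,c3): row 4 has {2,3,4,5,6,7}; column 3 has {2,3,5}, so it must be 1.
(r5,c3): row 5 has {1,2,4,7}; column 3 has {1,2,3,5}, so it must be 6.
(r5,c4): row 5 has {1,2,4,6,7}; column 4 has {1,3,4,6}, so it must be 5.
(r6,c7): row 6 has {2,3}; column 7 has {1,2,4,5,7}, so it must be 6.
(r7,c1): row 7 has {1,2,4,5,6}; column 1 has {2,4,7}, so it must be 3.
(r7,c2): row 7 has {1,2,3,4,5,6}; column 2 has {1,6}, so it must be 7.
(r1,c3): row 1 has {1,3,7}; column 3 has {1,2,3,5,6}, so it must be 4.
(r1,c4): row 1 has {1,3,4,7}; column 4 has {1,3,4,5,6}, so it must be 2.
(r3,c4): row 3 has {4,5}; column 4 has {1,2,3,4,5,6}, so it must be 7.
(r3,c7): row 3 has {4,5,7}; column 7 has {1,2,4,5,6,7}, so it must be 3.
(r5,c2): row 5 has {1,2,4,5,6,7}; column 2 has {1,6,7}, so it must be 3.
(r6,c3): row 6 has {2,3,6}; column 3 has {1,2,3,4,5,6}, so it must be 7.
(r6,c5): row 6 has {2,3,6,7}; column 5 has {2,3,4,5,7}, so it must be 1.
(r1,c2): row 1 has {1,2,3,4,7}; column 2 has {1,3,6,7}, so it must be 5.
(r3,c2): row 3 has {3,4,5,7}; column 2 has {1,3,5,6,7}, so it must be 2.
(r3,c5): row 3 has {2,3,4,5,7}; column 5 has {1,2,3,4,5,7}, so it must be 6.
(r6,c1): row 6 has {1,2,3,6,7}; column 1 has {2,3,4,7}, so it must be 5.
(r6,c2): row 6 has {1,2,3,5,6,7}; column 2 has {1,2,3,5,6,7}, so it must be 4.
(r1,c1): row 1 has {1,2,3,4,5,7}; column 1 has {2,3,4,5,7}, so it must be 6.
(r3,c1): row 3 has {2,3,4,5,6,7}; column 1 has {2,3,4,5,6,7}, so it must be 1.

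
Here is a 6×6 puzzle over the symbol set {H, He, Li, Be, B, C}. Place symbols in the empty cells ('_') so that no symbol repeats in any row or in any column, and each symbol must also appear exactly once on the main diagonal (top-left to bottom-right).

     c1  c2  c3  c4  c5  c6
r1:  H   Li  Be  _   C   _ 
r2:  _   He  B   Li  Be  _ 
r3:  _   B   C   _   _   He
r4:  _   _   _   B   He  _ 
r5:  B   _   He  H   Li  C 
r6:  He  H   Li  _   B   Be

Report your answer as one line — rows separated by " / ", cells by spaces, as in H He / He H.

H Li Be He C B / C He B Li Be H / Li B C Be H He / Be C H B He Li / B Be He H Li C / He H Li C B Be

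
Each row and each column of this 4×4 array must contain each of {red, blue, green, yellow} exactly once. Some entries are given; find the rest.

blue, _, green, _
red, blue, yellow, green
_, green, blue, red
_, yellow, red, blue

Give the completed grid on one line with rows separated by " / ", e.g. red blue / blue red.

(r1,c2) = red
(r1,c4) = yellow
(r3,c1) = yellow
(r4,c1) = green

blue red green yellow / red blue yellow green / yellow green blue red / green yellow red blue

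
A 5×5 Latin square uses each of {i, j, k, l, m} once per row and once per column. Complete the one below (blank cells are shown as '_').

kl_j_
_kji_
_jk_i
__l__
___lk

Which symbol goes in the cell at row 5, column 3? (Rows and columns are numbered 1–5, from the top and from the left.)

m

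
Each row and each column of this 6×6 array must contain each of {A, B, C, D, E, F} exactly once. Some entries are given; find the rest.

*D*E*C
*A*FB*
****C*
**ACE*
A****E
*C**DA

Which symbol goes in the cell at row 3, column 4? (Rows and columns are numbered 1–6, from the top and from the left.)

(r2,c6) = D
(r5,c5) = F
(r6,c4) = B
(r1,c5) = A
(r5,c2) = B
(r5,c4) = D
(r3,c4) = A

A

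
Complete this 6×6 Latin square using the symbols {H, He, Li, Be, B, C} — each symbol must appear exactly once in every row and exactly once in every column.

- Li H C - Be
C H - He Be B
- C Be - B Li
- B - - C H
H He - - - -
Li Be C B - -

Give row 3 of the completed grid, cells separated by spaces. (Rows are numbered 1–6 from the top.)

He C Be H B Li

(r1,c5) = He
(r2,c3) = Li
(r3,c1) = He
(r3,c4) = H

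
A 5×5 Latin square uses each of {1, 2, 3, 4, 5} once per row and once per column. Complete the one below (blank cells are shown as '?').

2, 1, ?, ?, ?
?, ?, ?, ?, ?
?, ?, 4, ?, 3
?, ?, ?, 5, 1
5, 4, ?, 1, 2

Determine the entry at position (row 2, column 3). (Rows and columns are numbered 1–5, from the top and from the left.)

(r3,c1): row 3 has {3,4}; column 1 has {2,5}, so it must be 1.
(r3,c4): row 3 has {1,3,4}; column 4 has {1,5}, so it must be 2.
(r5,c3): row 5 has {1,2,4,5}; column 3 has {4}, so it must be 3.
(r1,c3): row 1 has {1,2}; column 3 has {3,4}, so it must be 5.
(r1,c5): row 1 has {1,2,5}; column 5 has {1,2,3}, so it must be 4.
(r2,c5): row 2 is empty so far; column 5 has {1,2,3,4}, so it must be 5.
(r3,c2): row 3 has {1,2,3,4}; column 2 has {1,4}, so it must be 5.
(r4,c3): row 4 has {1,5}; column 3 has {3,4,5}, so it must be 2.
(r1,c4): row 1 has {1,2,4,5}; column 4 has {1,2,5}, so it must be 3.
(r2,c3): row 2 has {5}; column 3 has {2,3,4,5}, so it must be 1.

1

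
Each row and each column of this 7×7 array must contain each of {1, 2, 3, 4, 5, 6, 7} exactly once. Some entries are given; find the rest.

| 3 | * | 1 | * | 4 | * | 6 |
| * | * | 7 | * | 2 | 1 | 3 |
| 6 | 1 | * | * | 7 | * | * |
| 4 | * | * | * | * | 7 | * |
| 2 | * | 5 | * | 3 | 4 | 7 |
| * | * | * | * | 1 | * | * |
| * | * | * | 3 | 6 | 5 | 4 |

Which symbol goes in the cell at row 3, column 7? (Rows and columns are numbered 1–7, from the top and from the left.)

row 1 has {1,3,4,6}; column 6 has {1,4,5,7} — only 2 is left for (r1,c6).
row 2 has {1,2,3,7}; column 1 has {2,3,4,6} — only 5 is left for (r2,c1).
row 3 has {1,6,7}; column 6 has {1,2,4,5,7} — only 3 is left for (r3,c6).
row 4 has {4,7}; column 5 has {1,2,3,4,6,7} — only 5 is left for (r4,c5).
row 5 has {2,3,4,5,7}; column 2 has {1} — only 6 is left for (r5,c2).
row 5 has {2,3,4,5,6,7}; column 4 has {3} — only 1 is left for (r5,c4).
row 6 has {1}; column 1 has {2,3,4,5,6} — only 7 is left for (r6,c1).
row 6 has {1,7}; column 6 has {1,2,3,4,5,7} — only 6 is left for (r6,c6).
row 7 has {3,4,5,6}; column 1 has {2,3,4,5,6,7} — only 1 is left for (r7,c1).
row 7 has {1,3,4,5,6}; column 3 has {1,5,7} — only 2 is left for (r7,c3).
row 2 has {1,2,3,5,7}; column 2 has {1,6} — only 4 is left for (r2,c2).
row 2 has {1,2,3,4,5,7}; column 4 has {1,3} — only 6 is left for (r2,c4).
row 3 has {1,3,6,7}; column 3 has {1,2,5,7} — only 4 is left for (r3,c3).
row 4 has {4,5,7}; column 4 has {1,3,6} — only 2 is left for (r4,c4).
row 4 has {2,4,5,7}; column 7 has {3,4,6,7} — only 1 is left for (r4,c7).
row 6 has {1,6,7}; column 3 has {1,2,4,5,7} — only 3 is left for (r6,c3).
row 7 has {1,2,3,4,5,6}; column 2 has {1,4,6} — only 7 is left for (r7,c2).
row 1 has {1,2,3,4,6}; column 2 has {1,4,6,7} — only 5 is left for (r1,c2).
row 1 has {1,2,3,4,5,6}; column 4 has {1,2,3,6} — only 7 is left for (r1,c4).
row 3 has {1,3,4,6,7}; column 4 has {1,2,3,6,7} — only 5 is left for (r3,c4).
row 3 has {1,3,4,5,6,7}; column 7 has {1,3,4,6,7} — only 2 is left for (r3,c7).

2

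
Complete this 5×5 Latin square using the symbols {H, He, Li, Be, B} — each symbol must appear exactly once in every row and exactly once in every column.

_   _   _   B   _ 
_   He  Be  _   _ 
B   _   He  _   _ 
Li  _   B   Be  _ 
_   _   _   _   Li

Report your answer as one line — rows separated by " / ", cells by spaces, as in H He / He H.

He Be Li B H / H He Be Li B / B Li He H Be / Li H B Be He / Be B H He Li

(r2,c1): row 2 has {He,Be}; column 1 has {Li,B}, so it must be H.
(r2,c4): row 2 has {H,He,Be}; column 4 has {Be,B}, so it must be Li.
(r2,c5): row 2 has {H,He,Li,Be}; column 5 has {Li}, so it must be B.
(r3,c4): row 3 has {He,B}; column 4 has {Li,Be,B}, so it must be H.
(r3,c5): row 3 has {H,He,B}; column 5 has {Li,B}, so it must be Be.
(r4,c2): row 4 has {Li,Be,B}; column 2 has {He}, so it must be H.
(r4,c5): row 4 has {H,Li,Be,B}; column 5 has {Li,Be,B}, so it must be He.
(r5,c3): row 5 has {Li}; column 3 has {He,Be,B}, so it must be H.
(r5,c4): row 5 has {H,Li}; column 4 has {H,Li,Be,B}, so it must be He.
(r1,c3): row 1 has {B}; column 3 has {H,He,Be,B}, so it must be Li.
(r1,c5): row 1 has {Li,B}; column 5 has {He,Li,Be,B}, so it must be H.
(r3,c2): row 3 has {H,He,Be,B}; column 2 has {H,He}, so it must be Li.
(r5,c1): row 5 has {H,He,Li}; column 1 has {H,Li,B}, so it must be Be.
(r5,c2): row 5 has {H,He,Li,Be}; column 2 has {H,He,Li}, so it must be B.
(r1,c1): row 1 has {H,Li,B}; column 1 has {H,Li,Be,B}, so it must be He.
(r1,c2): row 1 has {H,He,Li,B}; column 2 has {H,He,Li,B}, so it must be Be.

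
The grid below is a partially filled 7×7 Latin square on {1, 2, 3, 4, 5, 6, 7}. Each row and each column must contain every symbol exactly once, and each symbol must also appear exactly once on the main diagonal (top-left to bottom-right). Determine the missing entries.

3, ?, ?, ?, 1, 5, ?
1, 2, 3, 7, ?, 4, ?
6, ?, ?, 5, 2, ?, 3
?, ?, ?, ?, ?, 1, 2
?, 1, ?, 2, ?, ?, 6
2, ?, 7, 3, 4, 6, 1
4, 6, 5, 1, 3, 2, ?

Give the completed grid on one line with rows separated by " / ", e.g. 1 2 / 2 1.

At row 2, column 7: row 2 has {1,2,3,4,7}; column 7 has {1,2,3,6}; that leaves 5.
At row 3, column 6: row 3 has {2,3,5,6}; column 6 has {1,2,4,5,6}; that leaves 7.
At row 4, column 4: row 4 has {1,2}; column 4 has {1,2,3,5,7}; the diagonal has {2,3,6}; that leaves 4.
At row 5, column 3: row 5 has {1,2,6}; column 3 has {3,5,7}; that leaves 4.
At row 5, column 6: row 5 has {1,2,4,6}; column 6 has {1,2,4,5,6,7}; that leaves 3.
At row 6, column 2: row 6 has {1,2,3,4,6,7}; column 2 has {1,2,6}; that leaves 5.
At row 7, column 7: row 7 has {1,2,3,4,5,6}; column 7 has {1,2,3,5,6}; the diagonal has {2,3,4,6}; that leaves 7.
At row 1, column 4: row 1 has {1,3,5}; column 4 has {1,2,3,4,5,7}; that leaves 6.
At row 1, column 7: row 1 has {1,3,5,6}; column 7 has {1,2,3,5,6,7}; that leaves 4.
At row 2, column 5: row 2 has {1,2,3,4,5,7}; column 5 has {1,2,3,4}; that leaves 6.
At row 3, column 2: row 3 has {2,3,5,6,7}; column 2 has {1,2,5,6}; that leaves 4.
At row 3, column 3: row 3 has {2,3,4,5,6,7}; column 3 has {3,4,5,7}; the diagonal has {2,3,4,6,7}; that leaves 1.
At row 4, column 3: row 4 has {1,2,4}; column 3 has {1,3,4,5,7}; that leaves 6.
At row 5, column 5: row 5 has {1,2,3,4,6}; column 5 has {1,2,3,4,6}; the diagonal has {1,2,3,4,6,7}; that leaves 5.
At row 1, column 2: row 1 has {1,3,4,5,6}; column 2 has {1,2,4,5,6}; that leaves 7.
At row 1, column 3: row 1 has {1,3,4,5,6,7}; column 3 has {1,3,4,5,6,7}; that leaves 2.
At row 4, column 2: row 4 has {1,2,4,6}; column 2 has {1,2,4,5,6,7}; that leaves 3.
At row 4, column 5: row 4 has {1,2,3,4,6}; column 5 has {1,2,3,4,5,6}; that leaves 7.
At row 5, column 1: row 5 has {1,2,3,4,5,6}; column 1 has {1,2,3,4,6}; that leaves 7.
At row 4, column 1: row 4 has {1,2,3,4,6,7}; column 1 has {1,2,3,4,6,7}; that leaves 5.

3 7 2 6 1 5 4 / 1 2 3 7 6 4 5 / 6 4 1 5 2 7 3 / 5 3 6 4 7 1 2 / 7 1 4 2 5 3 6 / 2 5 7 3 4 6 1 / 4 6 5 1 3 2 7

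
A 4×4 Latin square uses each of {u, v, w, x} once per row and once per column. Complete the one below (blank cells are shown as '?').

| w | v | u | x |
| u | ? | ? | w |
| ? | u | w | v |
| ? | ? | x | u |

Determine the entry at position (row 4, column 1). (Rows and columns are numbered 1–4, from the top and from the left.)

(r2,c2) = x
(r2,c3) = v
(r3,c1) = x
(r4,c1) = v

v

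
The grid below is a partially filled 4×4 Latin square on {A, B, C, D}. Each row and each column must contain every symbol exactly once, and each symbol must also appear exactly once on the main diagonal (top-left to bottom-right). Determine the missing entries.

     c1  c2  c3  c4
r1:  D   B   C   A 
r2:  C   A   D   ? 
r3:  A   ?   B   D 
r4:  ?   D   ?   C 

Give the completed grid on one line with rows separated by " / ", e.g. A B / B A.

D B C A / C A D B / A C B D / B D A C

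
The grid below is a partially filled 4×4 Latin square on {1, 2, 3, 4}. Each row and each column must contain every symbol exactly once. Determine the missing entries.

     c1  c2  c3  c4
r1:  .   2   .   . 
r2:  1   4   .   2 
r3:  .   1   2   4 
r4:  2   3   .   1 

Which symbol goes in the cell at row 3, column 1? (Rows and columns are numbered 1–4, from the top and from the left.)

3

(r1,c4): row 1 has {2}; column 4 has {1,2,4}, so it must be 3.
(r2,c3): row 2 has {1,2,4}; column 3 has {2}, so it must be 3.
(r3,c1): row 3 has {1,2,4}; column 1 has {1,2}, so it must be 3.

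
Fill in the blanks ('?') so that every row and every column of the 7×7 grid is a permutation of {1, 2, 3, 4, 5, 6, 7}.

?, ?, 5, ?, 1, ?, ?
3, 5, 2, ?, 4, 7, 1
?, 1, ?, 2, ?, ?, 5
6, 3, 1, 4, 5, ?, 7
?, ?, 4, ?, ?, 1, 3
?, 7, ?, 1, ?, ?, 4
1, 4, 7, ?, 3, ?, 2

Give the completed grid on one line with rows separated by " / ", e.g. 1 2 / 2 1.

7 2 5 3 1 4 6 / 3 5 2 6 4 7 1 / 4 1 6 2 7 3 5 / 6 3 1 4 5 2 7 / 5 6 4 7 2 1 3 / 2 7 3 1 6 5 4 / 1 4 7 5 3 6 2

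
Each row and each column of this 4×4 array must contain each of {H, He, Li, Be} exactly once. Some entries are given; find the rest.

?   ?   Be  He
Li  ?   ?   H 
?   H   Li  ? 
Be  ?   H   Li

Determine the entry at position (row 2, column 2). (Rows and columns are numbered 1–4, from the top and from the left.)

Be

(r1,c1) = H
(r1,c2) = Li
(r2,c3) = He
(r3,c1) = He
(r3,c4) = Be
(r4,c2) = He
(r2,c2) = Be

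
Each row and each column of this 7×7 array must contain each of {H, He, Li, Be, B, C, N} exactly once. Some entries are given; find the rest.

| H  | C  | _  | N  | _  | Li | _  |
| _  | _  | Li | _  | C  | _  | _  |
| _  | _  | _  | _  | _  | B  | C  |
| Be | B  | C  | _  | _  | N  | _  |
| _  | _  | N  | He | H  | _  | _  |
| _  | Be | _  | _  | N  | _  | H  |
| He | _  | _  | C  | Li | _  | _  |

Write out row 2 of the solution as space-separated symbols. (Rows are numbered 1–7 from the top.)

B H Li Be C He N

(r4,c5) = He
(r4,c7) = Li
(r5,c2) = Li
(r3,c5) = Be
(r4,c4) = H
(r1,c5) = B
(r3,c4) = Li
(r6,c4) = B
(r2,c4) = Be
(r3,c1) = N
(r6,c3) = He
(r6,c6) = C
(r1,c3) = Be
(r1,c7) = He
(r2,c1) = B
(r2,c7) = N
(r3,c3) = H
(r5,c1) = C
(r5,c6) = Be
(r5,c7) = B
(r6,c1) = Li
(r7,c3) = B
(r7,c6) = H
(r7,c7) = Be
(r2,c6) = He
(r3,c2) = He
(r7,c2) = N
(r2,c2) = H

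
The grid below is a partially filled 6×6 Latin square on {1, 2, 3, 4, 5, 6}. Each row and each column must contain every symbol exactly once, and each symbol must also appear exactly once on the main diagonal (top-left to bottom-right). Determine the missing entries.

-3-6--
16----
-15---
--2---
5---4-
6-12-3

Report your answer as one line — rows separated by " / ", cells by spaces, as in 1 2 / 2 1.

2 3 4 6 1 5 / 1 6 3 5 2 4 / 3 1 5 4 6 2 / 4 5 2 1 3 6 / 5 2 6 3 4 1 / 6 4 1 2 5 3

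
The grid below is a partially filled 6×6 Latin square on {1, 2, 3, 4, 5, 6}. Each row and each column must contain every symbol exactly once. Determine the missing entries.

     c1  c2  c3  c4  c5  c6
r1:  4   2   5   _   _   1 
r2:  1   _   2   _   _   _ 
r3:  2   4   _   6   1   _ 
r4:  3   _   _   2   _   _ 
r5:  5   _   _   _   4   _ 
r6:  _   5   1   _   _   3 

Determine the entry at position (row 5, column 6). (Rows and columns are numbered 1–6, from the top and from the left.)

(r1,c4) = 3
(r1,c5) = 6
(r3,c3) = 3
(r3,c6) = 5
(r4,c5) = 5
(r5,c3) = 6
(r5,c4) = 1
(r5,c6) = 2

2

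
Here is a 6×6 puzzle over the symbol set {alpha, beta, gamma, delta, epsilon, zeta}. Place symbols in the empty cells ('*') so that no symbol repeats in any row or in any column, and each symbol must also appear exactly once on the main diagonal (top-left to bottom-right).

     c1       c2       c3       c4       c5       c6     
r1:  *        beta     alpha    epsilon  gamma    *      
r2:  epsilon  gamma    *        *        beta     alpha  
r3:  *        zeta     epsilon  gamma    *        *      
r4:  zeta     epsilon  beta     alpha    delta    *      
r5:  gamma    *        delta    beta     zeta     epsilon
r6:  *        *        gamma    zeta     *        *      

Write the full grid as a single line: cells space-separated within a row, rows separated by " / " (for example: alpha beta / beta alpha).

(r1,c1) = delta
(r1,c6) = zeta
(r2,c3) = zeta
(r2,c4) = delta
(r3,c5) = alpha
(r4,c6) = gamma
(r5,c2) = alpha
(r6,c2) = delta
(r6,c5) = epsilon
(r6,c6) = beta
(r3,c1) = beta
(r3,c6) = delta
(r6,c1) = alpha

delta beta alpha epsilon gamma zeta / epsilon gamma zeta delta beta alpha / beta zeta epsilon gamma alpha delta / zeta epsilon beta alpha delta gamma / gamma alpha delta beta zeta epsilon / alpha delta gamma zeta epsilon beta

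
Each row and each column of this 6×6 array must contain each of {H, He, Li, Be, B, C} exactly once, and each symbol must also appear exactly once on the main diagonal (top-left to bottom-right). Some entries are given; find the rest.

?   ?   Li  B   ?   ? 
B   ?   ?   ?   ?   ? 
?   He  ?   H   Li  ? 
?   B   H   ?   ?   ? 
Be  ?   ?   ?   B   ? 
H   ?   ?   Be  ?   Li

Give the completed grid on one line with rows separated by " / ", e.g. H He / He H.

He Be Li B H C / B H He Li C Be / C He Be H Li B / Li B H C Be He / Be Li C He B H / H C B Be He Li

Cell (r3,c1): row 3 has {H,He,Li}; column 1 has {H,Be,B} → C.
Cell (r3,c3): row 3 has {H,He,Li,C}; column 3 has {H,Li}; the diagonal has {Li,B} → Be.
Cell (r3,c6): row 3 has {H,He,Li,Be,C}; column 6 has {Li} → B.
Cell (r6,c2): row 6 has {H,Li,Be}; column 2 has {He,B} → C.
Cell (r6,c5): row 6 has {H,Li,Be,C}; column 5 has {Li,B} → He.
Cell (r1,c1): row 1 has {Li,B}; column 1 has {H,Be,B,C}; the diagonal has {Li,Be,B} → He.
Cell (r2,c2): row 2 has {B}; column 2 has {He,B,C}; the diagonal has {He,Li,Be,B} → H.
Cell (r4,c1): row 4 has {H,B}; column 1 has {H,He,Be,B,C} → Li.
Cell (r4,c4): row 4 has {H,Li,B}; column 4 has {H,Be,B}; the diagonal has {H,He,Li,Be,B} → C.
Cell (r4,c5): row 4 has {H,Li,B,C}; column 5 has {He,Li,B} → Be.
Cell (r4,c6): row 4 has {H,Li,Be,B,C}; column 6 has {Li,B} → He.
Cell (r5,c2): row 5 has {Be,B}; column 2 has {H,He,B,C} → Li.
Cell (r5,c4): row 5 has {Li,Be,B}; column 4 has {H,Be,B,C} → He.
Cell (r6,c3): row 6 has {H,He,Li,Be,C}; column 3 has {H,Li,Be} → B.
Cell (r1,c2): row 1 has {He,Li,B}; column 2 has {H,He,Li,B,C} → Be.
Cell (r2,c4): row 2 has {H,B}; column 4 has {H,He,Be,B,C} → Li.
Cell (r2,c5): row 2 has {H,Li,B}; column 5 has {He,Li,Be,B} → C.
Cell (r2,c6): row 2 has {H,Li,B,C}; column 6 has {He,Li,B} → Be.
Cell (r5,c3): row 5 has {He,Li,Be,B}; column 3 has {H,Li,Be,B} → C.
Cell (r5,c6): row 5 has {He,Li,Be,B,C}; column 6 has {He,Li,Be,B} → H.
Cell (r1,c5): row 1 has {He,Li,Be,B}; column 5 has {He,Li,Be,B,C} → H.
Cell (r1,c6): row 1 has {H,He,Li,Be,B}; column 6 has {H,He,Li,Be,B} → C.
Cell (r2,c3): row 2 has {H,Li,Be,B,C}; column 3 has {H,Li,Be,B,C} → He.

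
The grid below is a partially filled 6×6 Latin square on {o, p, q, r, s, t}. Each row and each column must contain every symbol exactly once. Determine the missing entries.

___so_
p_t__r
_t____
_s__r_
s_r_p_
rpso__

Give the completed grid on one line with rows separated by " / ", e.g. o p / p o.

t r q s o p / p o t q s r / o t p r q s / q s o p r t / s q r t p o / r p s o t q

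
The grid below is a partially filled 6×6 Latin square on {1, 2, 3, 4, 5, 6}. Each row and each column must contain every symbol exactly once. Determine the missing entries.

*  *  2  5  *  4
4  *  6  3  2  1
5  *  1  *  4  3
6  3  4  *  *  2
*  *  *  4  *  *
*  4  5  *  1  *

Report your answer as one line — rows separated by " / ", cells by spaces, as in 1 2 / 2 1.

1 6 2 5 3 4 / 4 5 6 3 2 1 / 5 2 1 6 4 3 / 6 3 4 1 5 2 / 2 1 3 4 6 5 / 3 4 5 2 1 6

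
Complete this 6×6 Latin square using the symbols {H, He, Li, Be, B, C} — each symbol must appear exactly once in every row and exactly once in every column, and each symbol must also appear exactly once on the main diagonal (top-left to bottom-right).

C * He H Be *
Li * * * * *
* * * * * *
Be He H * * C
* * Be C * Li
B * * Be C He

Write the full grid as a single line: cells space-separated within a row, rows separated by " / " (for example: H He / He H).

C Li He H Be B / Li Be C B He H / H C B He Li Be / Be He H Li B C / He B Be C H Li / B H Li Be C He

row 1 has {H,He,Be,C}; column 6 has {He,Li,C} — only B is left for (r1,c6).
row 6 has {He,Be,B,C}; column 3 has {H,He,Be} — only Li is left for (r6,c3).
row 1 has {H,He,Be,B,C}; column 2 has {He} — only Li is left for (r1,c2).
row 3 is empty so far; column 3 has {H,He,Li,Be}; the diagonal has {He,C} — only B is left for (r3,c3).
row 4 has {H,He,Be,C}; column 4 has {H,Be,C}; the diagonal has {He,B,C} — only Li is left for (r4,c4).
row 4 has {H,He,Li,Be,C}; column 5 has {Be,C} — only B is left for (r4,c5).
row 5 has {Li,Be,C}; column 5 has {Be,B,C}; the diagonal has {He,Li,B,C} — only H is left for (r5,c5).
row 6 has {He,Li,Be,B,C}; column 2 has {He,Li} — only H is left for (r6,c2).
row 2 has {Li}; column 2 has {H,He,Li}; the diagonal has {H,He,Li,B,C} — only Be is left for (r2,c2).
row 2 has {Li,Be}; column 3 has {H,He,Li,Be,B} — only C is left for (r2,c3).
row 2 has {Li,Be,C}; column 5 has {H,Be,B,C} — only He is left for (r2,c5).
row 2 has {He,Li,Be,C}; column 6 has {He,Li,B,C} — only H is left for (r2,c6).
row 3 has {B}; column 2 has {H,He,Li,Be} — only C is left for (r3,c2).
row 3 has {B,C}; column 4 has {H,Li,Be,C} — only He is left for (r3,c4).
row 3 has {He,B,C}; column 5 has {H,He,Be,B,C} — only Li is left for (r3,c5).
row 3 has {He,Li,B,C}; column 6 has {H,He,Li,B,C} — only Be is left for (r3,c6).
row 5 has {H,Li,Be,C}; column 1 has {Li,Be,B,C} — only He is left for (r5,c1).
row 5 has {H,He,Li,Be,C}; column 2 has {H,He,Li,Be,C} — only B is left for (r5,c2).
row 2 has {H,He,Li,Be,C}; column 4 has {H,He,Li,Be,C} — only B is left for (r2,c4).
row 3 has {He,Li,Be,B,C}; column 1 has {He,Li,Be,B,C} — only H is left for (r3,c1).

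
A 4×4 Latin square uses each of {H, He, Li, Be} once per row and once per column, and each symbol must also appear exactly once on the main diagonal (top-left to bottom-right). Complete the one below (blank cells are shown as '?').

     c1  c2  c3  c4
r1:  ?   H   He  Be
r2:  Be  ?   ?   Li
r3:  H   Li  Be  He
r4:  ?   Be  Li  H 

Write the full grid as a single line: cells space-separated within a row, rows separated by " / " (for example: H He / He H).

Li H He Be / Be He H Li / H Li Be He / He Be Li H

At row 1, column 1: row 1 has {H,He,Be}; column 1 has {H,Be}; the diagonal has {H,Be}; that leaves Li.
At row 2, column 2: row 2 has {Li,Be}; column 2 has {H,Li,Be}; the diagonal has {H,Li,Be}; that leaves He.
At row 2, column 3: row 2 has {He,Li,Be}; column 3 has {He,Li,Be}; that leaves H.
At row 4, column 1: row 4 has {H,Li,Be}; column 1 has {H,Li,Be}; that leaves He.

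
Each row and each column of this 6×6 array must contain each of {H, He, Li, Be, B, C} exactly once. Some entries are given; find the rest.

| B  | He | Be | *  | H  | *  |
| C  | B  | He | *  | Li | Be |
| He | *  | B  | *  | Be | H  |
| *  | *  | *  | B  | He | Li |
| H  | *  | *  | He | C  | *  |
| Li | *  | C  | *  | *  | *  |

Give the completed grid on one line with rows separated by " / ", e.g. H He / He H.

B He Be Li H C / C B He H Li Be / He Li B C Be H / Be C H B He Li / H Be Li He C B / Li H C Be B He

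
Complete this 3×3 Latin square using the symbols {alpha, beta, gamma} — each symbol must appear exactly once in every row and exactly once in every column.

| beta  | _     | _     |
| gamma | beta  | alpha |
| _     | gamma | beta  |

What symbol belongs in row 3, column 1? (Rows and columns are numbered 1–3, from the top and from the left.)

At row 1, column 2: row 1 has {beta}; column 2 has {beta,gamma}; that leaves alpha.
At row 1, column 3: row 1 has {alpha,beta}; column 3 has {alpha,beta}; that leaves gamma.
At row 3, column 1: row 3 has {beta,gamma}; column 1 has {beta,gamma}; that leaves alpha.

alpha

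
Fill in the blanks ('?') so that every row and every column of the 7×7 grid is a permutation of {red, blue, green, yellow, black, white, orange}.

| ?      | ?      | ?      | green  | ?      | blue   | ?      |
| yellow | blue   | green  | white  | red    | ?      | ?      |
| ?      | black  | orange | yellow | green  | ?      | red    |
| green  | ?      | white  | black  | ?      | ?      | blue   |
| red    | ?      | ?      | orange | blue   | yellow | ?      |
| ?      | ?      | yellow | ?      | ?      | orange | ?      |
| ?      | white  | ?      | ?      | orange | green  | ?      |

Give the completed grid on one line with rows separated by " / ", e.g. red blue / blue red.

orange yellow red green white blue black / yellow blue green white red black orange / blue black orange yellow green white red / green orange white black yellow red blue / red green black orange blue yellow white / white red yellow blue black orange green / black white blue red orange green yellow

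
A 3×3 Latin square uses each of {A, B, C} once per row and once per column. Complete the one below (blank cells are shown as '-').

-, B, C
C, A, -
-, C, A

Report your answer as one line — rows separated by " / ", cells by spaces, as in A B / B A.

A B C / C A B / B C A

(r1,c1): row 1 has {B,C}; column 1 has {C}, so it must be A.
(r2,c3): row 2 has {A,C}; column 3 has {A,C}, so it must be B.
(r3,c1): row 3 has {A,C}; column 1 has {A,C}, so it must be B.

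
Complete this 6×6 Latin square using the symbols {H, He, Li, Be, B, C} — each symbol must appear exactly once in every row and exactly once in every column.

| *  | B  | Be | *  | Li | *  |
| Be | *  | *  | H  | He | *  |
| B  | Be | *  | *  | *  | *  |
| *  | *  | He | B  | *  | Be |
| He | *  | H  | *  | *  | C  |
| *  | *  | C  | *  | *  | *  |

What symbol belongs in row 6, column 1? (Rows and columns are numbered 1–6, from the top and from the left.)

(r3,c3): row 3 has {Be,B}; column 3 has {H,He,Be,C}, so it must be Li.
(r5,c2): row 5 has {H,He,C}; column 2 has {Be,B}, so it must be Li.
(r5,c4): row 5 has {H,He,Li,C}; column 4 has {H,B}, so it must be Be.
(r5,c5): row 5 has {H,He,Li,Be,C}; column 5 has {He,Li}, so it must be B.
(r2,c2): row 2 has {H,He,Be}; column 2 has {Li,Be,B}, so it must be C.
(r2,c3): row 2 has {H,He,Be,C}; column 3 has {H,He,Li,Be,C}, so it must be B.
(r2,c6): row 2 has {H,He,Be,B,C}; column 6 has {Be,C}, so it must be Li.
(r4,c2): row 4 has {He,Be,B}; column 2 has {Li,Be,B,C}, so it must be H.
(r4,c5): row 4 has {H,He,Be,B}; column 5 has {He,Li,B}, so it must be C.
(r6,c2): row 6 has {C}; column 2 has {H,Li,Be,B,C}, so it must be He.
(r6,c4): row 6 has {He,C}; column 4 has {H,Be,B}, so it must be Li.
(r3,c5): row 3 has {Li,Be,B}; column 5 has {He,Li,B,C}, so it must be H.
(r3,c6): row 3 has {H,Li,Be,B}; column 6 has {Li,Be,C}, so it must be He.
(r4,c1): row 4 has {H,He,Be,B,C}; column 1 has {He,Be,B}, so it must be Li.
(r6,c1): row 6 has {He,Li,C}; column 1 has {He,Li,Be,B}, so it must be H.

H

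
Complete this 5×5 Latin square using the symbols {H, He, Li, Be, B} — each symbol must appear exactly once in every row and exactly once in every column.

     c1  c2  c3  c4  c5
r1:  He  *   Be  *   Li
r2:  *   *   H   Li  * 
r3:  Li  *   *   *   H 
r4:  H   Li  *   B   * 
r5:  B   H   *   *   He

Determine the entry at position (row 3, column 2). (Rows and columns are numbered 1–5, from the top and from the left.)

Be

At row 1, column 2: row 1 has {He,Li,Be}; column 2 has {H,Li}; that leaves B.
At row 1, column 4: row 1 has {He,Li,Be,B}; column 4 has {Li,B}; that leaves H.
At row 2, column 1: row 2 has {H,Li}; column 1 has {H,He,Li,B}; that leaves Be.
At row 2, column 2: row 2 has {H,Li,Be}; column 2 has {H,Li,B}; that leaves He.
At row 2, column 5: row 2 has {H,He,Li,Be}; column 5 has {H,He,Li}; that leaves B.
At row 3, column 2: row 3 has {H,Li}; column 2 has {H,He,Li,B}; that leaves Be.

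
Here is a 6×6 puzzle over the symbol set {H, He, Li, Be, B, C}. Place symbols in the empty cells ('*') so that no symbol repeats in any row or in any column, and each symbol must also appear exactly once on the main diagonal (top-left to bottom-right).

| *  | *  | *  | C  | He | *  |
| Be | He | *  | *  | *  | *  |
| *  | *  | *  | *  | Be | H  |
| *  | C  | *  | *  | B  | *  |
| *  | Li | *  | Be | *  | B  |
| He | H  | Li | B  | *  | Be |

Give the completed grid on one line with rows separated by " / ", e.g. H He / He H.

B Be H C He Li / Be He B H Li C / Li B C He Be H / H C Be Li B He / C Li He Be H B / He H Li B C Be

(r1,c6) = Li
(r2,c6) = C
(r3,c2) = B
(r3,c3) = C
(r4,c6) = He
(r5,c5) = H
(r6,c5) = C
(r1,c1) = B
(r1,c2) = Be
(r1,c3) = H
(r2,c3) = B
(r2,c5) = Li
(r3,c1) = Li
(r3,c4) = He
(r4,c1) = H
(r4,c3) = Be
(r4,c4) = Li
(r5,c1) = C
(r5,c3) = He
(r2,c4) = H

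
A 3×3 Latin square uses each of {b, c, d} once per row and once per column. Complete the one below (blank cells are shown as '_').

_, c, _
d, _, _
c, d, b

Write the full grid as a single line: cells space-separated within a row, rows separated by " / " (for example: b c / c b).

b c d / d b c / c d b

Cell (r1,c1): row 1 has {c}; column 1 has {c,d} → b.
Cell (r1,c3): row 1 has {b,c}; column 3 has {b} → d.
Cell (r2,c2): row 2 has {d}; column 2 has {c,d} → b.
Cell (r2,c3): row 2 has {b,d}; column 3 has {b,d} → c.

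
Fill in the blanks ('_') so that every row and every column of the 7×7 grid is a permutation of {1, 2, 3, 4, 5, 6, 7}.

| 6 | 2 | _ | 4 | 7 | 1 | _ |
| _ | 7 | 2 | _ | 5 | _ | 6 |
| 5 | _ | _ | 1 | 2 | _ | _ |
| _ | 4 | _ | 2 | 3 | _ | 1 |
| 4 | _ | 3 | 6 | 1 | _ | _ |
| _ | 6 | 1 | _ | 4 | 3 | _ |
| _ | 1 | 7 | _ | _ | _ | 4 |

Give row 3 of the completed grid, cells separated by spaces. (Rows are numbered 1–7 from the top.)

(r1,c3): row 1 has {1,2,4,6,7}; column 3 has {1,2,3,7}, so it must be 5.
(r1,c7): row 1 has {1,2,4,5,6,7}; column 7 has {1,4,6}, so it must be 3.
(r2,c4): row 2 has {2,5,6,7}; column 4 has {1,2,4,6}, so it must be 3.
(r2,c6): row 2 has {2,3,5,6,7}; column 6 has {1,3}, so it must be 4.
(r3,c2): row 3 has {1,2,5}; column 2 has {1,2,4,6,7}, so it must be 3.
(r3,c7): row 3 has {1,2,3,5}; column 7 has {1,3,4,6}, so it must be 7.
(r4,c1): row 4 has {1,2,3,4}; column 1 has {4,5,6}, so it must be 7.
(r4,c3): row 4 has {1,2,3,4,7}; column 3 has {1,2,3,5,7}, so it must be 6.
(r4,c6): row 4 has {1,2,3,4,6,7}; column 6 has {1,3,4}, so it must be 5.
(r5,c2): row 5 has {1,3,4,6}; column 2 has {1,2,3,4,6,7}, so it must be 5.
(r5,c7): row 5 has {1,3,4,5,6}; column 7 has {1,3,4,6,7}, so it must be 2.
(r6,c1): row 6 has {1,3,4,6}; column 1 has {4,5,6,7}, so it must be 2.
(r6,c7): row 6 has {1,2,3,4,6}; column 7 has {1,2,3,4,6,7}, so it must be 5.
(r7,c1): row 7 has {1,4,7}; column 1 has {2,4,5,6,7}, so it must be 3.
(r7,c4): row 7 has {1,3,4,7}; column 4 has {1,2,3,4,6}, so it must be 5.
(r7,c5): row 7 has {1,3,4,5,7}; column 5 has {1,2,3,4,5,7}, so it must be 6.
(r7,c6): row 7 has {1,3,4,5,6,7}; column 6 has {1,3,4,5}, so it must be 2.
(r2,c1): row 2 has {2,3,4,5,6,7}; column 1 has {2,3,4,5,6,7}, so it must be 1.
(r3,c3): row 3 has {1,2,3,5,7}; column 3 has {1,2,3,5,6,7}, so it must be 4.
(r3,c6): row 3 has {1,2,3,4,5,7}; column 6 has {1,2,3,4,5}, so it must be 6.

5 3 4 1 2 6 7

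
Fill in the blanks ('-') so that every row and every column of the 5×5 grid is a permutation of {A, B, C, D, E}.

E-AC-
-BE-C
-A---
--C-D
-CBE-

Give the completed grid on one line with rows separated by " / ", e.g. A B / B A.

E D A C B / A B E D C / C A D B E / B E C A D / D C B E A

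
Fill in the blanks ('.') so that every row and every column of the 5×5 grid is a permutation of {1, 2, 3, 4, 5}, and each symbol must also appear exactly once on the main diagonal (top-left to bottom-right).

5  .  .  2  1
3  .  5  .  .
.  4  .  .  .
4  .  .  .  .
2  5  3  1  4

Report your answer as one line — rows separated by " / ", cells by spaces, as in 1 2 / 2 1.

At row 1, column 2: row 1 has {1,2,5}; column 2 has {4,5}; that leaves 3.
At row 1, column 3: row 1 has {1,2,3,5}; column 3 has {3,5}; that leaves 4.
At row 2, column 4: row 2 has {3,5}; column 4 has {1,2}; that leaves 4.
At row 2, column 5: row 2 has {3,4,5}; column 5 has {1,4}; that leaves 2.
At row 3, column 1: row 3 has {4}; column 1 has {2,3,4,5}; that leaves 1.
At row 3, column 3: row 3 has {1,4}; column 3 has {3,4,5}; the diagonal has {4,5}; that leaves 2.
At row 4, column 3: row 4 has {4}; column 3 has {2,3,4,5}; that leaves 1.
At row 4, column 4: row 4 has {1,4}; column 4 has {1,2,4}; the diagonal has {2,4,5}; that leaves 3.
At row 4, column 5: row 4 has {1,3,4}; column 5 has {1,2,4}; that leaves 5.
At row 2, column 2: row 2 has {2,3,4,5}; column 2 has {3,4,5}; the diagonal has {2,3,4,5}; that leaves 1.
At row 3, column 4: row 3 has {1,2,4}; column 4 has {1,2,3,4}; that leaves 5.
At row 3, column 5: row 3 has {1,2,4,5}; column 5 has {1,2,4,5}; that leaves 3.
At row 4, column 2: row 4 has {1,3,4,5}; column 2 has {1,3,4,5}; that leaves 2.

5 3 4 2 1 / 3 1 5 4 2 / 1 4 2 5 3 / 4 2 1 3 5 / 2 5 3 1 4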